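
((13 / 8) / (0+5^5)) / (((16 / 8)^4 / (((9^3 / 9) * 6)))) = 3159 / 200000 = 0.02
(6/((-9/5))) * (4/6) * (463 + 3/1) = -9320/9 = -1035.56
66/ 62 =33/ 31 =1.06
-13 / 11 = -1.18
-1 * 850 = -850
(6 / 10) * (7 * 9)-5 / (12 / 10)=1009 / 30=33.63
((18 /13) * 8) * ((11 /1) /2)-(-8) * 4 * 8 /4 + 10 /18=14681 /117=125.48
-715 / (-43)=715 / 43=16.63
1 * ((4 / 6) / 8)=1 / 12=0.08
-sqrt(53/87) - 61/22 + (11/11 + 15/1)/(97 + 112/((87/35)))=-723275/271898 - sqrt(4611)/87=-3.44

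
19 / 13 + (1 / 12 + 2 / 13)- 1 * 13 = -1763 / 156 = -11.30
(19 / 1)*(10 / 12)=95 / 6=15.83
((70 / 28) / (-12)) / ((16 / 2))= -0.03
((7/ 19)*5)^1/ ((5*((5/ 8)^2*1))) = 448/ 475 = 0.94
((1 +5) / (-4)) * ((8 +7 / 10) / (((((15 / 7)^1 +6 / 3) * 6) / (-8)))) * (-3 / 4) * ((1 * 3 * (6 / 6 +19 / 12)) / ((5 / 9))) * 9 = -158193 / 400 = -395.48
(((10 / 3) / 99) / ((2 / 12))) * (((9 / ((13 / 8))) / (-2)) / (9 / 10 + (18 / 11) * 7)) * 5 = -4000 / 17667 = -0.23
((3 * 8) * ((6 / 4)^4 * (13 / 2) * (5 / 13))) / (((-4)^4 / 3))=3645 / 1024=3.56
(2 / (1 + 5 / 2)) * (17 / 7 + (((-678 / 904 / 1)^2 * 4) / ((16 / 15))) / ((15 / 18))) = 1111 / 392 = 2.83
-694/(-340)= 347/170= 2.04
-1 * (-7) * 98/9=686/9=76.22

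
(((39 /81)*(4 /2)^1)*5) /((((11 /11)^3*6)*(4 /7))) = 455 /324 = 1.40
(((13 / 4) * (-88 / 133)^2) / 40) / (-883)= -3146 / 78096935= -0.00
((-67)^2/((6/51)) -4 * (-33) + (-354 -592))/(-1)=-74685/2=-37342.50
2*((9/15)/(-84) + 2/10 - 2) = -253/70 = -3.61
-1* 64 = -64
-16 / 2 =-8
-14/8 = -7/4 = -1.75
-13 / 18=-0.72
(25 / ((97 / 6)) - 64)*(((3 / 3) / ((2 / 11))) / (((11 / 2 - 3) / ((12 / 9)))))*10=-533104 / 291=-1831.97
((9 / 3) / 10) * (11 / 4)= 33 / 40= 0.82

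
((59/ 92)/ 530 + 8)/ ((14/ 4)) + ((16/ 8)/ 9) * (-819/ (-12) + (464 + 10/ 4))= 62010707/ 511980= 121.12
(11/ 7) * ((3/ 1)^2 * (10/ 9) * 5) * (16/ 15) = 1760/ 21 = 83.81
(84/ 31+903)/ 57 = 15.89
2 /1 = 2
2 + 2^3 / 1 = 10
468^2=219024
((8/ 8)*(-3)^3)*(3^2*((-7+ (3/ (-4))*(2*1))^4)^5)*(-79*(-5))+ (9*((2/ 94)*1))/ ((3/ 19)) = -372033359114711044848171.60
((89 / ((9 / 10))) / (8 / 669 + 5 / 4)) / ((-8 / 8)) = -793880 / 10131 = -78.36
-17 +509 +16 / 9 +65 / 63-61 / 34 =352013 / 714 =493.02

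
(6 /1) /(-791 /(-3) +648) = 18 /2735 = 0.01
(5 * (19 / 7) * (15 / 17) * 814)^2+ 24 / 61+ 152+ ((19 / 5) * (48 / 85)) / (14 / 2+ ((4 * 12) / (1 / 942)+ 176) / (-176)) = 235964635384083666 / 2483485375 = 95013499.08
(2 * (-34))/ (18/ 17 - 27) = 1156/ 441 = 2.62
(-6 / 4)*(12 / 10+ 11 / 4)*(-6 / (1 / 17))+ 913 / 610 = 739133 / 1220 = 605.85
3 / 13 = 0.23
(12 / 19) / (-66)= -2 / 209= -0.01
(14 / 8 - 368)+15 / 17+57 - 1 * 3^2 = -21581 / 68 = -317.37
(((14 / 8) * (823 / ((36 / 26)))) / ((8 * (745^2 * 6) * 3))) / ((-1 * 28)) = -10699 / 23017996800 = -0.00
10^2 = 100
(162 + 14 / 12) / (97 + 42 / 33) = 10769 / 6486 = 1.66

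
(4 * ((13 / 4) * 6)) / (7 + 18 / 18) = 39 / 4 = 9.75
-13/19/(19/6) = -0.22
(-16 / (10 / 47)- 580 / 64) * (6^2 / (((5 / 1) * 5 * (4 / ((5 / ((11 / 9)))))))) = -546021 / 4400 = -124.10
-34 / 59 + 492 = 28994 / 59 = 491.42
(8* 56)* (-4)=-1792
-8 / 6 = -4 / 3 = -1.33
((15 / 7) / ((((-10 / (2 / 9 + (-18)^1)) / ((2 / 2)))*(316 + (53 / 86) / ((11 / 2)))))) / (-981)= -37840 / 3080282121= -0.00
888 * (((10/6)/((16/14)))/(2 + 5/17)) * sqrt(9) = 22015/13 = 1693.46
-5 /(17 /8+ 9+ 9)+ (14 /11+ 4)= 5.02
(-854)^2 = 729316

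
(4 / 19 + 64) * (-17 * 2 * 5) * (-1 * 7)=1451800 / 19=76410.53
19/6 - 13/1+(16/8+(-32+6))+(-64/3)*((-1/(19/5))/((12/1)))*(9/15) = -1275/38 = -33.55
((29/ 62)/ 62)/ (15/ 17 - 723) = -0.00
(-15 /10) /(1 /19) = -28.50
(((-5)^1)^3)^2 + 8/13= 203133/13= 15625.62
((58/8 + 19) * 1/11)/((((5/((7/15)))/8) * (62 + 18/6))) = 98/3575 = 0.03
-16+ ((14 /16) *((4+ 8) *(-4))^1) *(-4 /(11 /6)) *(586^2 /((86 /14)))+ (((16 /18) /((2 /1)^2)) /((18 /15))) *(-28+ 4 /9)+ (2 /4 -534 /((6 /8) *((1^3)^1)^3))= 1177410648251 /229878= 5121893.56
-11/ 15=-0.73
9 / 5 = 1.80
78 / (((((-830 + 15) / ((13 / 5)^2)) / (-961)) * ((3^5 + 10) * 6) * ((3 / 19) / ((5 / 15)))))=40115023 / 46393875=0.86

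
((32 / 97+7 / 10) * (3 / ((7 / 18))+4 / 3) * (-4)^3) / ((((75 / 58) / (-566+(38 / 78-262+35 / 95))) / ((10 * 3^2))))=1515241087488 / 44135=34331960.75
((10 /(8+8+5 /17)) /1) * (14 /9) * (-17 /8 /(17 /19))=-11305 /4986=-2.27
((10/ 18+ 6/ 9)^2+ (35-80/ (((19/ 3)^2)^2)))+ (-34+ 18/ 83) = 2331404864/ 876148083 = 2.66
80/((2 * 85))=8/17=0.47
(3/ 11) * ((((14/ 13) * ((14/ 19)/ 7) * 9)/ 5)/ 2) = 0.03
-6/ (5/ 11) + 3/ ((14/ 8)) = -402/ 35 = -11.49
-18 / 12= -3 / 2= -1.50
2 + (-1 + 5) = 6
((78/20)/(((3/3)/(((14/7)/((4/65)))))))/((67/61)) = 30927/268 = 115.40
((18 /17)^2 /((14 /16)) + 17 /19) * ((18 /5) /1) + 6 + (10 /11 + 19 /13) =16.20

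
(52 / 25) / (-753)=-52 / 18825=-0.00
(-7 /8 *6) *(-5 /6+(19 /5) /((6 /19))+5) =-1701 /20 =-85.05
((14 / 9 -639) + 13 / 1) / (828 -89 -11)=-1405 / 1638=-0.86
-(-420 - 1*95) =515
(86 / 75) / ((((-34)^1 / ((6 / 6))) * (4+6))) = -43 / 12750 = -0.00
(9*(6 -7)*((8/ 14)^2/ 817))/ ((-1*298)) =72/ 5964917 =0.00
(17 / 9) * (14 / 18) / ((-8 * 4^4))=-119 / 165888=-0.00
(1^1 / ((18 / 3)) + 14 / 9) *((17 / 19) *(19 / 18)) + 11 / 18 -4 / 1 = -571 / 324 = -1.76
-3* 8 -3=-27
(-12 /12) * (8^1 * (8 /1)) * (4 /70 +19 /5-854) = 380864 /7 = 54409.14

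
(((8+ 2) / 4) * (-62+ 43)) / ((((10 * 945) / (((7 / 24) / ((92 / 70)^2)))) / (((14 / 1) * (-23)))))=32585 / 119232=0.27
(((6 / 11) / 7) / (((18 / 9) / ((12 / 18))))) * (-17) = -34 / 77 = -0.44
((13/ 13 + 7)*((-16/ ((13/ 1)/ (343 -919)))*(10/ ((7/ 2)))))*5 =7372800/ 91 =81019.78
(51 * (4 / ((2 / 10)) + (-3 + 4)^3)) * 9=9639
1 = 1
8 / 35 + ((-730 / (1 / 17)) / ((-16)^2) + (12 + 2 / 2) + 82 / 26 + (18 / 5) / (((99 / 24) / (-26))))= -35097497 / 640640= -54.79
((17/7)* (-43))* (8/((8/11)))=-8041/7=-1148.71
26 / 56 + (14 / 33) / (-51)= 21487 / 47124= 0.46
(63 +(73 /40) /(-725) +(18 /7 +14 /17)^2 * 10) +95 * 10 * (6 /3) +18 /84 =853562853747 /410669000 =2078.47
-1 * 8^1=-8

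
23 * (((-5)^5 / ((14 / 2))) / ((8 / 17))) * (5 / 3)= -6109375 / 168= -36365.33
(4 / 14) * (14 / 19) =4 / 19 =0.21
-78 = -78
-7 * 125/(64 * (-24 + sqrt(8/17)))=875 * sqrt(34)/313088 + 44625/78272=0.59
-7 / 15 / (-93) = 7 / 1395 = 0.01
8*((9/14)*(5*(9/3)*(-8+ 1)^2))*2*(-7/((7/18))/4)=-34020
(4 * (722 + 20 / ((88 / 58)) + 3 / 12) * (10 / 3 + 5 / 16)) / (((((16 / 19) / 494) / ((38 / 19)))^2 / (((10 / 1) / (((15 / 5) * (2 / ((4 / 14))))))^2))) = 445426670869375 / 133056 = 3347663170.92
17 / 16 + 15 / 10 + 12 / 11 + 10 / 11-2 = 41 / 16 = 2.56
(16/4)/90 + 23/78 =397/1170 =0.34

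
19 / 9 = 2.11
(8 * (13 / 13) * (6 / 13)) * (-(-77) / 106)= 1848 / 689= 2.68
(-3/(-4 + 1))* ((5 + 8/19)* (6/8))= 309/76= 4.07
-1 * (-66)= 66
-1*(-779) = 779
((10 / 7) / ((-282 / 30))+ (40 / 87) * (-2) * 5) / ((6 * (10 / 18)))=-13595 / 9541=-1.42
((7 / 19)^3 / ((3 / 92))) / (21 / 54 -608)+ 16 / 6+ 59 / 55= 46254176371 / 12377785695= 3.74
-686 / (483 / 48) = -1568 / 23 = -68.17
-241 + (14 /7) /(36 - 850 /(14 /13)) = -1270807 /5273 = -241.00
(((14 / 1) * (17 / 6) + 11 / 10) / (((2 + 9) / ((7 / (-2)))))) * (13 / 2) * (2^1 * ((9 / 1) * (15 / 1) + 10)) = -3227497 / 132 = -24450.73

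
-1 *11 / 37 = -11 / 37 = -0.30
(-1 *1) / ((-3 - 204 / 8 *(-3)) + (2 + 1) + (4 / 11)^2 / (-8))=-242 / 18509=-0.01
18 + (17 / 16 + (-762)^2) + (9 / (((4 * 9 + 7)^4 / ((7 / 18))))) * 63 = 31762743343337 / 54700816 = 580663.06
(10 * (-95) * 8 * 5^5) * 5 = -118750000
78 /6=13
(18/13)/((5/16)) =288/65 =4.43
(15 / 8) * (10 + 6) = 30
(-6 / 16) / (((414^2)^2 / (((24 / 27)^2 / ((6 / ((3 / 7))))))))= -1 / 1388043821556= -0.00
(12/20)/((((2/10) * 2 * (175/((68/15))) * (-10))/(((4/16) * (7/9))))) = -17/22500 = -0.00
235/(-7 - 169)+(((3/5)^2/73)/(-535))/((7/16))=-1606162219/1202894000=-1.34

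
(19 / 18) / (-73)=-19 / 1314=-0.01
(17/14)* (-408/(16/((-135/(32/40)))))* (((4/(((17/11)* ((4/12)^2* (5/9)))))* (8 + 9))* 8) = 208574190/7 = 29796312.86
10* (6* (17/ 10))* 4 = 408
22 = 22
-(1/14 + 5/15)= -17/42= -0.40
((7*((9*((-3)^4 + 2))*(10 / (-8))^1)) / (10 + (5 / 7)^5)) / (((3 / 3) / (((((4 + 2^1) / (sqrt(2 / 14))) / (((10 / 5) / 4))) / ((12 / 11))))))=-322240611*sqrt(7) / 45652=-18675.38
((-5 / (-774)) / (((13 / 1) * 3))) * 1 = 5 / 30186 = 0.00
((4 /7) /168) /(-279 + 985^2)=1 /285164124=0.00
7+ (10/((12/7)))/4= 203/24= 8.46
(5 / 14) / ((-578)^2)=5 / 4677176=0.00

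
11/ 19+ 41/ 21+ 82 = 33728/ 399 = 84.53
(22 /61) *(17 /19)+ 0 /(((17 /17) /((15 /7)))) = 374 /1159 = 0.32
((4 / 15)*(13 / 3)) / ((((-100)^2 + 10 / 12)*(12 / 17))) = 442 / 2700225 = 0.00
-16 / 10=-8 / 5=-1.60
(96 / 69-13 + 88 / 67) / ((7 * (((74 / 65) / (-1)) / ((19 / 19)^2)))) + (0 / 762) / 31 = 1.29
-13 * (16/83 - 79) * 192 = 196702.84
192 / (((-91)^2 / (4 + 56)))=11520 / 8281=1.39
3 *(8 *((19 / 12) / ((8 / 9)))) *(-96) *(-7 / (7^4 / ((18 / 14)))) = 15.38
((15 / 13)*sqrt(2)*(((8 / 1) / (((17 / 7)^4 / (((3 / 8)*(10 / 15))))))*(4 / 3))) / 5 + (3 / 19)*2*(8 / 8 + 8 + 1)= 19208*sqrt(2) / 1085773 + 60 / 19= 3.18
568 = 568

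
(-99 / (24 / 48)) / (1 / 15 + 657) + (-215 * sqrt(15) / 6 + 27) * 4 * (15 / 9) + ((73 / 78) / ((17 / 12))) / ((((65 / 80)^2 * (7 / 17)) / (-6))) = 162517101 / 984256 - 2150 * sqrt(15) / 9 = -760.10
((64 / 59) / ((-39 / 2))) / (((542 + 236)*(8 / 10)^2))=-100 / 895089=-0.00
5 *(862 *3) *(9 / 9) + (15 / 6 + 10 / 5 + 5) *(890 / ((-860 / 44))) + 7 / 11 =5911580 / 473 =12498.05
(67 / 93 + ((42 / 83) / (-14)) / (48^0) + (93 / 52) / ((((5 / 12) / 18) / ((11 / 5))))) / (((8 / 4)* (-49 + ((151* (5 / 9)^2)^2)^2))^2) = 16527768358125671072541 / 8621637959156009748251256814222400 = 0.00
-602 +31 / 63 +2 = -37769 / 63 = -599.51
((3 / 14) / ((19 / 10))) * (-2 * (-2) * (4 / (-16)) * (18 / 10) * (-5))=135 / 133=1.02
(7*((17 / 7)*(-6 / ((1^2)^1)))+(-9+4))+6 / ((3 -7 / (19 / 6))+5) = -105.96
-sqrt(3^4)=-9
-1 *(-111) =111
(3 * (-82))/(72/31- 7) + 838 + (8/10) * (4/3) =387872/435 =891.66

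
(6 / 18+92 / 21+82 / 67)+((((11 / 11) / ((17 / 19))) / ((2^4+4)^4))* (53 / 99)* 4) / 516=96742879672283 / 16291709280000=5.94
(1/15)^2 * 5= 1/45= 0.02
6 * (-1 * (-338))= 2028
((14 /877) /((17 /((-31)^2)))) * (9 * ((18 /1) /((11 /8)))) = 17436384 /163999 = 106.32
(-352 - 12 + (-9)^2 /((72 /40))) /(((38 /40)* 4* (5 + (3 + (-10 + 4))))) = -41.97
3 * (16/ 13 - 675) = -26277/ 13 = -2021.31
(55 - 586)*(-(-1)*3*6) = -9558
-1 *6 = -6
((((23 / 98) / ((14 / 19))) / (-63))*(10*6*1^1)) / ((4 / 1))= -2185 / 28812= -0.08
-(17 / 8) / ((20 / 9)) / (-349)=153 / 55840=0.00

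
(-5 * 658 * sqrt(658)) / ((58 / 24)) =-39480 * sqrt(658) / 29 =-34921.44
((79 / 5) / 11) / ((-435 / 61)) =-4819 / 23925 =-0.20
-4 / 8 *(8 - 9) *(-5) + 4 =3 / 2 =1.50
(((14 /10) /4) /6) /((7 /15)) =1 /8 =0.12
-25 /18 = -1.39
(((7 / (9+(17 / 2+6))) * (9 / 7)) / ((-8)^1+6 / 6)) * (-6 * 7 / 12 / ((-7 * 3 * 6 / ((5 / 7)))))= -5 / 4606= -0.00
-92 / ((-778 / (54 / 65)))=0.10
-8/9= -0.89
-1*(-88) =88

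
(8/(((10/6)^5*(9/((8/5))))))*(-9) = -15552/15625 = -1.00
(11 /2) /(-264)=-1 /48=-0.02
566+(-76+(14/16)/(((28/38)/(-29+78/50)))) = 457.42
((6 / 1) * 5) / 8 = 15 / 4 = 3.75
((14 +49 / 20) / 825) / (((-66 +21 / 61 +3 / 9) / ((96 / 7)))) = -34404 / 8218375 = -0.00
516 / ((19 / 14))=7224 / 19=380.21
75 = 75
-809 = -809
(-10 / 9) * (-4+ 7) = -10 / 3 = -3.33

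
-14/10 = -7/5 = -1.40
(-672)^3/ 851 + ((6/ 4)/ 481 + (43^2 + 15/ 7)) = -54943820345/ 154882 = -354746.33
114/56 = 57/28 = 2.04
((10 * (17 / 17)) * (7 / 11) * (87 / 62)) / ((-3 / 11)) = -1015 / 31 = -32.74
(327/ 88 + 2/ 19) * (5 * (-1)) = -31945/ 1672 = -19.11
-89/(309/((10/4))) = -445/618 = -0.72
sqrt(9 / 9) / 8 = 1 / 8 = 0.12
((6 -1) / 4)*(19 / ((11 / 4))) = 95 / 11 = 8.64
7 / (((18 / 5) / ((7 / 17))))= 245 / 306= 0.80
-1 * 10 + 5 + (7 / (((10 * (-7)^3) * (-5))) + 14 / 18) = -93091 / 22050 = -4.22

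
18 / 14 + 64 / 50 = 2.57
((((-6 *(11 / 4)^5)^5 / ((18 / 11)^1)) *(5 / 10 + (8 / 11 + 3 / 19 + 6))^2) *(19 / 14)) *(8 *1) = -362045727638986862515713520859469 / 1337006139375616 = -270788380828275623.99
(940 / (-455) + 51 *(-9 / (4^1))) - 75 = -69821 / 364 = -191.82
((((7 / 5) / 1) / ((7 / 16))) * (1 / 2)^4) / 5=1 / 25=0.04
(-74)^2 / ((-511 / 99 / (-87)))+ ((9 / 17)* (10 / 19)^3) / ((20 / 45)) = 5499566122914 / 59584133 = 92299.17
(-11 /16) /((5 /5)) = -11 /16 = -0.69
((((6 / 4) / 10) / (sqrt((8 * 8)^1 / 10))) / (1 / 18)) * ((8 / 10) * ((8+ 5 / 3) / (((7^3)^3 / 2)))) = 261 * sqrt(10) / 2017680350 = 0.00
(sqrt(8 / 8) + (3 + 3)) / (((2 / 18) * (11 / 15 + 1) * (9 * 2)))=105 / 52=2.02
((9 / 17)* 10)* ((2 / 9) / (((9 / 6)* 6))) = 0.13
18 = 18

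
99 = 99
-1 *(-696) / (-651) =-1.07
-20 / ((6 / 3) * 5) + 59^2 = 3479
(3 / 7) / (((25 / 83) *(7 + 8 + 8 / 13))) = 3237 / 35525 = 0.09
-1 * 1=-1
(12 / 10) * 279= 1674 / 5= 334.80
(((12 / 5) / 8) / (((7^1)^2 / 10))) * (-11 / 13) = -0.05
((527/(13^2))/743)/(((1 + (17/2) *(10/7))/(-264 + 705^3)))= 111895.43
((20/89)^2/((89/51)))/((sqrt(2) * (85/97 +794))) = 329800 * sqrt(2)/18118408269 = 0.00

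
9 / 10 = 0.90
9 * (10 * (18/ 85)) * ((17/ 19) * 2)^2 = 22032/ 361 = 61.03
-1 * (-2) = 2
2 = 2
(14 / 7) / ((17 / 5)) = 10 / 17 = 0.59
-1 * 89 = -89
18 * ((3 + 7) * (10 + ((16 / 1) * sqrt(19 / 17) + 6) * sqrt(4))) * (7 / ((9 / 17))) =52360 + 4480 * sqrt(323) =132875.46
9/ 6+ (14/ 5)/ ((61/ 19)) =1447/ 610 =2.37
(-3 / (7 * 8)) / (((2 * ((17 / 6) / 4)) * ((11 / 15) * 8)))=-135 / 20944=-0.01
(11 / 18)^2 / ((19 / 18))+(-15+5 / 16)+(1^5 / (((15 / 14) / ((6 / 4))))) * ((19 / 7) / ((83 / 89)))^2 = -1632266939 / 659690640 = -2.47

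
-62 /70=-0.89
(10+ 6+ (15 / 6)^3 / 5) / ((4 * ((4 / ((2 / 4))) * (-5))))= -153 / 1280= -0.12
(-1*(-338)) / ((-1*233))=-338 / 233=-1.45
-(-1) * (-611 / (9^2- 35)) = -611 / 46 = -13.28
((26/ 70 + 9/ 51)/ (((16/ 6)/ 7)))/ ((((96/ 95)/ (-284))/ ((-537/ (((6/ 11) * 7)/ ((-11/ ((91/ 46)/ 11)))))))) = -1204920730849/ 346528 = -3477123.73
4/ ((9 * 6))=2/ 27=0.07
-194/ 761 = -0.25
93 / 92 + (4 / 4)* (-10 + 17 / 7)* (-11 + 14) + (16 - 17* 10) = -113153 / 644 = -175.70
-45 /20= -9 /4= -2.25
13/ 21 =0.62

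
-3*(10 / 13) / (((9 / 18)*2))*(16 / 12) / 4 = -10 / 13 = -0.77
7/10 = 0.70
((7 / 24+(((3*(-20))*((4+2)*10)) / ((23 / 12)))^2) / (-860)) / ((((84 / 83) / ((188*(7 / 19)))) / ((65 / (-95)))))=2271423286670239 / 11824800480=192089.78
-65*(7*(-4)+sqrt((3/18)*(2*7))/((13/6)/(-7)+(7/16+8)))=1820- 7280*sqrt(21)/2731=1807.78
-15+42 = 27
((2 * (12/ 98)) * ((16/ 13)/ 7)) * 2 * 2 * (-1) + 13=57199/ 4459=12.83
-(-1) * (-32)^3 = -32768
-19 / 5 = -3.80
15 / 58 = 0.26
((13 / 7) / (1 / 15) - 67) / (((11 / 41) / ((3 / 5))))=-33702 / 385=-87.54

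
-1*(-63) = 63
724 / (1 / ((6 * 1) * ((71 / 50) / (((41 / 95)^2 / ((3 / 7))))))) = 167011596 / 11767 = 14193.22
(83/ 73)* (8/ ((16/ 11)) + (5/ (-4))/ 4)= 6889/ 1168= 5.90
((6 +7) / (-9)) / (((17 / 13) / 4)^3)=-41.34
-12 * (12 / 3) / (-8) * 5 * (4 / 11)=120 / 11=10.91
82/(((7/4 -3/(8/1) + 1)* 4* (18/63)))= 574/19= 30.21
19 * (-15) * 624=-177840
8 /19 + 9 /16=0.98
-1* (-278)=278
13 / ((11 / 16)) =208 / 11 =18.91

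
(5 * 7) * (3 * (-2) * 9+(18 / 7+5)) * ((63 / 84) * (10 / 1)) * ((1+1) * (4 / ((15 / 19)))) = -123500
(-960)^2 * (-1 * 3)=-2764800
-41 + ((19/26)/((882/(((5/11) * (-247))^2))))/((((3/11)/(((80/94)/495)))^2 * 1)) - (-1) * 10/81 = -3512505038951/85930473321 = -40.88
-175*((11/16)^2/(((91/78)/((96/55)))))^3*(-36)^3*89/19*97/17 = 6106535033643/79135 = 77166045.79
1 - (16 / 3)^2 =-247 / 9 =-27.44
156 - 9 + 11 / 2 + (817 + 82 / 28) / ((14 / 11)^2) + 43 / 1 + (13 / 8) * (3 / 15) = 4815757 / 6860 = 702.01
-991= -991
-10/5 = -2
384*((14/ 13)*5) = 26880/ 13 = 2067.69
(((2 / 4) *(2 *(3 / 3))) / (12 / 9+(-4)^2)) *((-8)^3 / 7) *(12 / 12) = -384 / 91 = -4.22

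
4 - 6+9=7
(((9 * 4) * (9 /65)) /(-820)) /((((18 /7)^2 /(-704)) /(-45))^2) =-74373376 /533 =-139537.29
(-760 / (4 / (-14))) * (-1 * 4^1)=-10640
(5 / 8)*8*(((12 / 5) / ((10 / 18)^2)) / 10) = 486 / 125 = 3.89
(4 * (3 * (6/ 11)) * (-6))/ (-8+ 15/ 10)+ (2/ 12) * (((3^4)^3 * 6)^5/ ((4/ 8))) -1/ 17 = 267113131748195131206503396353362097/ 2431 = 109877882249360399509051200000000.00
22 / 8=11 / 4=2.75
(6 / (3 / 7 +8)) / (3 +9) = 7 / 118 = 0.06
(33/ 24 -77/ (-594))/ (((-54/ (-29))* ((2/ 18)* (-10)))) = -1885/ 2592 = -0.73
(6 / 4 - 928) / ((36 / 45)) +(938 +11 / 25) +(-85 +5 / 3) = -181811 / 600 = -303.02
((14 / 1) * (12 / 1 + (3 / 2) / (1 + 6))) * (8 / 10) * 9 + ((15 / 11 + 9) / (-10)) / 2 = 27075 / 22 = 1230.68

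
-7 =-7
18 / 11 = 1.64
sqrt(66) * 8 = 8 * sqrt(66) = 64.99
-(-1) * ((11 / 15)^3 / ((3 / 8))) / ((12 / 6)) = 5324 / 10125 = 0.53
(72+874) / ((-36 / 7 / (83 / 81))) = -274813 / 1458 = -188.49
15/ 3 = 5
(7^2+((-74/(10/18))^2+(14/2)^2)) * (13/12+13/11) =6061627/150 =40410.85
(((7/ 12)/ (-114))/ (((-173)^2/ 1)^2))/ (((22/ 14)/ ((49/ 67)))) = -0.00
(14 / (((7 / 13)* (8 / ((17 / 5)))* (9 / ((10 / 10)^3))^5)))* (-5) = -221 / 236196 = -0.00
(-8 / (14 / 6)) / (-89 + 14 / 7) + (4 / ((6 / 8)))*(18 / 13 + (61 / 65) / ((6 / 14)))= 2268536 / 118755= 19.10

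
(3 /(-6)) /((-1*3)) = 1 /6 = 0.17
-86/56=-43/28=-1.54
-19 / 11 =-1.73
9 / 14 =0.64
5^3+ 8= 133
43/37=1.16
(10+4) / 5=14 / 5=2.80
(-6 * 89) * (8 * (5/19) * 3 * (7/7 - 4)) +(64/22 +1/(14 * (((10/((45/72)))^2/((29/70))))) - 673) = 495385396141/52433920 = 9447.80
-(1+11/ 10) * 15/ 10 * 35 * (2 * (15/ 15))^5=-3528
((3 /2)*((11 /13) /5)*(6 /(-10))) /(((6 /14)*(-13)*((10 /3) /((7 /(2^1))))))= 0.03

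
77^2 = 5929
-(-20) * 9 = 180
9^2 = 81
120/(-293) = -120/293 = -0.41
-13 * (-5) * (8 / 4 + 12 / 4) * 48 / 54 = 2600 / 9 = 288.89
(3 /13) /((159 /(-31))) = -31 /689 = -0.04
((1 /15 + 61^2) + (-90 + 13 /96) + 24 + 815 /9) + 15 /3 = 5401091 /1440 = 3750.76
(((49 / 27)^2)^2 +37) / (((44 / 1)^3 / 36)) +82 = 51570521723 / 628753752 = 82.02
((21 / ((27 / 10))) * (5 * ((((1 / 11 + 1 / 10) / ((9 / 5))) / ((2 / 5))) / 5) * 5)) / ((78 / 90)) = 30625 / 2574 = 11.90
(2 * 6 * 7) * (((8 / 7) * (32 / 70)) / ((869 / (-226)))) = -347136 / 30415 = -11.41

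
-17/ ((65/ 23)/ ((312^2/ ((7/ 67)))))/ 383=-196163136/ 13405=-14633.58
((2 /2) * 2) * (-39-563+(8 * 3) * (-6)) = -1492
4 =4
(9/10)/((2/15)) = 6.75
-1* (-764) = 764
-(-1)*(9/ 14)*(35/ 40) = 9/ 16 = 0.56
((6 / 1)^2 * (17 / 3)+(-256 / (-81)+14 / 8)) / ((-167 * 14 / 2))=-67687 / 378756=-0.18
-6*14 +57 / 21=-569 / 7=-81.29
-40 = -40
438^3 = 84027672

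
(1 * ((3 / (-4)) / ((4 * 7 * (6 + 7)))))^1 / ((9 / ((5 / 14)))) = -5 / 61152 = -0.00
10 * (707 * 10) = 70700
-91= -91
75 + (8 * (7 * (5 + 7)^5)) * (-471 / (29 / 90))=-590687352705 / 29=-20368529403.62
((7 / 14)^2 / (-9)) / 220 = -1 / 7920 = -0.00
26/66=13/33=0.39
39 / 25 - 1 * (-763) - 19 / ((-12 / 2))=115159 / 150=767.73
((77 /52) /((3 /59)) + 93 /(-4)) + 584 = 23005 /39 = 589.87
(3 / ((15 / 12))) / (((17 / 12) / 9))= 1296 / 85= 15.25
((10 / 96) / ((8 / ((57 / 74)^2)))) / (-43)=-5415 / 30139904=-0.00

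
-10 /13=-0.77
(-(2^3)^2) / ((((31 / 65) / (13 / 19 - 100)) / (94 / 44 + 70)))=6228911520 / 6479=961400.14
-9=-9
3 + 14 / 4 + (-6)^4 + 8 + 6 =2633 / 2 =1316.50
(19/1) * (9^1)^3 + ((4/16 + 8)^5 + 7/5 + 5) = 52075.56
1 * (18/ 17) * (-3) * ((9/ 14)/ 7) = -243/ 833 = -0.29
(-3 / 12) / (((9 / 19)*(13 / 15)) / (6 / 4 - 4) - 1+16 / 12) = -1425 / 964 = -1.48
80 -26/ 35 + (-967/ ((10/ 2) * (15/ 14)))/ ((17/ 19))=-122.49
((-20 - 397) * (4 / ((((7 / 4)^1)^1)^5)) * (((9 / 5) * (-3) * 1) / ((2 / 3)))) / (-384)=-180144 / 84035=-2.14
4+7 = 11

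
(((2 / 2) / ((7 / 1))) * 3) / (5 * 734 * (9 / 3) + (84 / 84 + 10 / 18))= 0.00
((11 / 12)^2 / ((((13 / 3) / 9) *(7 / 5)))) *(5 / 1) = 9075 / 1456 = 6.23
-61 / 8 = -7.62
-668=-668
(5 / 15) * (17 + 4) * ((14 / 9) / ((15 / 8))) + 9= 14.81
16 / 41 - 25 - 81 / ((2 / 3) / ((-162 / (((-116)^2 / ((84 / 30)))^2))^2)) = -646078247424337470443 / 26252931752193280000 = -24.61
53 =53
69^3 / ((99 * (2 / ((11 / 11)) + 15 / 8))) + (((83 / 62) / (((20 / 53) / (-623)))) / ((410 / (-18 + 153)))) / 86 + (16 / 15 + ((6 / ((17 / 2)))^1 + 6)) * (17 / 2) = 263731711109 / 288567840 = 913.93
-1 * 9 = -9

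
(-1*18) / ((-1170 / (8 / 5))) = 8 / 325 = 0.02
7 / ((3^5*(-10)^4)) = 7 / 2430000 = 0.00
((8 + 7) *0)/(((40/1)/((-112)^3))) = 0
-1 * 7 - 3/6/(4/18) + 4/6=-8.58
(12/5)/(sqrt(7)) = 12*sqrt(7)/35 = 0.91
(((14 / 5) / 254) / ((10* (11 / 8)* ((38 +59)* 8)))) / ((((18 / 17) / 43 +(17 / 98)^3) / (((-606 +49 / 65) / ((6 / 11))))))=-47367345548306 / 1233103413852375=-0.04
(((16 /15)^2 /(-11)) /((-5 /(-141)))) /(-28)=3008 /28875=0.10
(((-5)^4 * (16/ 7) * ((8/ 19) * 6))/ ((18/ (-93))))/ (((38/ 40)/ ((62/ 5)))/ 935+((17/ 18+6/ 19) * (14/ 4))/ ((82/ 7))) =-6631188300000/ 133933499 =-49511.05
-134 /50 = -67 /25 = -2.68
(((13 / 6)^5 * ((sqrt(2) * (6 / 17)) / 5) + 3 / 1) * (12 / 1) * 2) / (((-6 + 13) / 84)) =864 + 742586 * sqrt(2) / 765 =2236.78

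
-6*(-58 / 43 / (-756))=-29 / 2709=-0.01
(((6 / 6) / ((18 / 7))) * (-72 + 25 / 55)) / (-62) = 5509 / 12276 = 0.45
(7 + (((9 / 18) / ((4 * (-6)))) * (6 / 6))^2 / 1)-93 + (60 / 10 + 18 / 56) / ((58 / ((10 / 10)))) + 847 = 355980011 / 467712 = 761.11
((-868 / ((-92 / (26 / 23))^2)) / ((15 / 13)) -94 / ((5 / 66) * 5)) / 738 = -5210784437 / 15489199350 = -0.34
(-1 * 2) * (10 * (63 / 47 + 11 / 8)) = -5105 / 94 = -54.31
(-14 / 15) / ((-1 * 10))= 7 / 75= 0.09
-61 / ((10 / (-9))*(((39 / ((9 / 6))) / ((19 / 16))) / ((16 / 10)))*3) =3477 / 2600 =1.34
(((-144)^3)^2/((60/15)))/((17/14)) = 31206351568896/17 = 1835667739346.82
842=842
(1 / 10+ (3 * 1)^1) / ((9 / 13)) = 403 / 90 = 4.48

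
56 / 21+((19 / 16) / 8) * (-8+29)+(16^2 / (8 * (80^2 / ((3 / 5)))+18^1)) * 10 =285822527 / 49162368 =5.81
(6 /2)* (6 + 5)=33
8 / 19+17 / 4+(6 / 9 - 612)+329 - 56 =-76075 / 228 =-333.66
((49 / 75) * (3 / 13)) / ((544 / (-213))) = -10437 / 176800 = -0.06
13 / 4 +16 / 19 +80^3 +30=38914591 / 76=512034.09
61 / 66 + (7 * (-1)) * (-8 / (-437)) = 22961 / 28842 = 0.80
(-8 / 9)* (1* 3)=-8 / 3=-2.67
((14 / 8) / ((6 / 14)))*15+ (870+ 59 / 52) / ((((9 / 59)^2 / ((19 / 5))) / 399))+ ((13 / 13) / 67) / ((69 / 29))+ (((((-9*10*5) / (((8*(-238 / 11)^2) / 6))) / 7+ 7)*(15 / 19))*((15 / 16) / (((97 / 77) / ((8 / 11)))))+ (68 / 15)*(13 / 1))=12820669532181865546319 / 225865030115088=56762525.50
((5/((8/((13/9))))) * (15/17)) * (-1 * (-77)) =25025/408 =61.34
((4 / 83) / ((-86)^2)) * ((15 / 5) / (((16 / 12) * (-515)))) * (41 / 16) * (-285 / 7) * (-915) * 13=-250187535 / 7081581248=-0.04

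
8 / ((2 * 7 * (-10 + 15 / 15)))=-4 / 63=-0.06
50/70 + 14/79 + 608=608.89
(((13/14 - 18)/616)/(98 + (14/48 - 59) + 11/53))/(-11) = 38001/595781494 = 0.00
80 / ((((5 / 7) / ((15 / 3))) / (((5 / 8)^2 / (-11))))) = -875 / 44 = -19.89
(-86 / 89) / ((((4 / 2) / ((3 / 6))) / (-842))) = 18103 / 89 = 203.40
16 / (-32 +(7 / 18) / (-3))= -864 / 1735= -0.50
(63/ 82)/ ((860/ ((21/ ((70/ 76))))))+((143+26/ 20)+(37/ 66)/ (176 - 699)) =439129228829/ 3042761700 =144.32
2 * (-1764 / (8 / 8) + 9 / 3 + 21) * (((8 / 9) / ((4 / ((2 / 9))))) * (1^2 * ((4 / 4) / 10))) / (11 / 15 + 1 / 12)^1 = -9280 / 441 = -21.04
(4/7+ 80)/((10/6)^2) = 5076/175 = 29.01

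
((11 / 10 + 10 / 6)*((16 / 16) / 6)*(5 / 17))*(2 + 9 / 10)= 2407 / 6120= 0.39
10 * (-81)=-810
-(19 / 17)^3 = -6859 / 4913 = -1.40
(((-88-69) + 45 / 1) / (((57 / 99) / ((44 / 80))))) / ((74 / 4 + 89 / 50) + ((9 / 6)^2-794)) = 0.14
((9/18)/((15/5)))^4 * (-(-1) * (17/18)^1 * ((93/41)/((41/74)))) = 19499/6535728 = 0.00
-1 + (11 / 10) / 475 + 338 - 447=-522489 / 4750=-110.00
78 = 78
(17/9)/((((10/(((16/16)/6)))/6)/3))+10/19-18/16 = -73/2280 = -0.03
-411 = -411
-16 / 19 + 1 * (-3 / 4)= -121 / 76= -1.59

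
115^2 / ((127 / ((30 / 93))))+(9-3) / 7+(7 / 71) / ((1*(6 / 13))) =406940341 / 11740134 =34.66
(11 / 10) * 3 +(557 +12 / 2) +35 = 6013 / 10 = 601.30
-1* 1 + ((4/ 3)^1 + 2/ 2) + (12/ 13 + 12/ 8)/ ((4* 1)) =605/ 312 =1.94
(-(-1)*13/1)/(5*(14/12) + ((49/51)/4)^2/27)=14607216/6556921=2.23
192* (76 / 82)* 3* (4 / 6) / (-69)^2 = 4864 / 65067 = 0.07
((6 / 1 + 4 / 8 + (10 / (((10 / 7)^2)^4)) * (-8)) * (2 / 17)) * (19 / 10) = 44843781 / 106250000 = 0.42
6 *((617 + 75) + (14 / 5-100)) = 17844 / 5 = 3568.80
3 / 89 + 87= 7746 / 89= 87.03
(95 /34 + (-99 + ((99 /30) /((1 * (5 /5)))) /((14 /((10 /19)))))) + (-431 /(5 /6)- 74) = -7769721 /11305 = -687.28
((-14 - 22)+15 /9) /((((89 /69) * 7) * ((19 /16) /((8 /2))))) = -12.81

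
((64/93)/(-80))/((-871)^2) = -4/352768065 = -0.00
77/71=1.08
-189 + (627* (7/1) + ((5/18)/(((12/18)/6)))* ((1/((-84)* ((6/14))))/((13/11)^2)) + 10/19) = 971116585/231192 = 4200.48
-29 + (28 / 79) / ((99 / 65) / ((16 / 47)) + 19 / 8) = -16289673 / 562717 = -28.95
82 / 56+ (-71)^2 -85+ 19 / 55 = 7635027 / 1540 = 4957.81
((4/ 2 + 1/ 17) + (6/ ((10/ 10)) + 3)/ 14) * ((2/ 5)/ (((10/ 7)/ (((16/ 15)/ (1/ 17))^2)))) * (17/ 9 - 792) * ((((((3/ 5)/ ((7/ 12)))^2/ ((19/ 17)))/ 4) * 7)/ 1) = -676564888064/ 2078125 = -325565.06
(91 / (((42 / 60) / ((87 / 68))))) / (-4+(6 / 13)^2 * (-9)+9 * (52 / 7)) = 6689865 / 2451128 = 2.73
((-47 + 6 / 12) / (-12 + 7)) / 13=93 / 130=0.72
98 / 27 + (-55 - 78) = -3493 / 27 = -129.37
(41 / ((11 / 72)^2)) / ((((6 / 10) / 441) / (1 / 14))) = 11158560 / 121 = 92219.50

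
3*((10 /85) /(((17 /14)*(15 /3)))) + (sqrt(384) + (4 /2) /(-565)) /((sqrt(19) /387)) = -774*sqrt(19) /10735 + 84 /1445 + 3096*sqrt(114) /19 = 1739.55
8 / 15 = 0.53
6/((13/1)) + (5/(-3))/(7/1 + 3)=0.29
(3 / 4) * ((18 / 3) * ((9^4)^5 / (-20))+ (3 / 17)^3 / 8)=-2150301974412480883174863 / 786080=-2735474728287808980.22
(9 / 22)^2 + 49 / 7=3469 / 484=7.17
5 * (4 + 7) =55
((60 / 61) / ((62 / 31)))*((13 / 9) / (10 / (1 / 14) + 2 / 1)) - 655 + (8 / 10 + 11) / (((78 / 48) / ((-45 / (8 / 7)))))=-158929531 / 168909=-940.92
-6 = -6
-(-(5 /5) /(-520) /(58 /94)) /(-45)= 47 /678600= 0.00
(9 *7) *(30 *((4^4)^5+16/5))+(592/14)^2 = 101825771848719328/49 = 2078076976504476.08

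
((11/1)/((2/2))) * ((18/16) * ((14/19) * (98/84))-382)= -637087/152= -4191.36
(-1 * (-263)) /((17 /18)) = 4734 /17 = 278.47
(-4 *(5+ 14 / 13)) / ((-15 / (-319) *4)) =-129.24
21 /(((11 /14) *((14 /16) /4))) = 1344 /11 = 122.18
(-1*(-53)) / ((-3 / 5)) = -265 / 3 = -88.33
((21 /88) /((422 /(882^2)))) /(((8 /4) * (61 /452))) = 461503413 /283162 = 1629.82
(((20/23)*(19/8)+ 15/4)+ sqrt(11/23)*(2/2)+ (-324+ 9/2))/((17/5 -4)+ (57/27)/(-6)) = 3895965/11822 -270*sqrt(253)/5911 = 328.83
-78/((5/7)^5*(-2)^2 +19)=-436982/110611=-3.95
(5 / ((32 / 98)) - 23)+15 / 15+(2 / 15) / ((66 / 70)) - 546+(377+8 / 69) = -6391271 / 36432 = -175.43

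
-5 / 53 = -0.09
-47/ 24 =-1.96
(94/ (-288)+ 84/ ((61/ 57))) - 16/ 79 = 54101251/ 693936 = 77.96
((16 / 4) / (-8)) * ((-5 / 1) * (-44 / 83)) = -110 / 83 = -1.33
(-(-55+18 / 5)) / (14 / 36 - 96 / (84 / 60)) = -32382 / 42955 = -0.75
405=405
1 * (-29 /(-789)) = 29 /789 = 0.04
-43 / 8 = -5.38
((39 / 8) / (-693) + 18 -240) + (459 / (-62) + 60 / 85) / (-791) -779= -110160140623 / 110050248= -1001.00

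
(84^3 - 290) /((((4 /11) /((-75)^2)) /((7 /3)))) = 42764885625 /2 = 21382442812.50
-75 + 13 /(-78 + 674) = -44687 /596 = -74.98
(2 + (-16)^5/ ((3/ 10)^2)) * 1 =-104857582/ 9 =-11650842.44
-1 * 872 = -872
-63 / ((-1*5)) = 63 / 5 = 12.60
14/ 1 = 14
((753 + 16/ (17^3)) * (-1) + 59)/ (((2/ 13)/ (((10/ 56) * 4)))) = -3222.16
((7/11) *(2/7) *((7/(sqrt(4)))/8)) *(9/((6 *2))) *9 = 189/352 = 0.54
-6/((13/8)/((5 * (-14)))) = 3360/13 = 258.46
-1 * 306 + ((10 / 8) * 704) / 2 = 134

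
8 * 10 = 80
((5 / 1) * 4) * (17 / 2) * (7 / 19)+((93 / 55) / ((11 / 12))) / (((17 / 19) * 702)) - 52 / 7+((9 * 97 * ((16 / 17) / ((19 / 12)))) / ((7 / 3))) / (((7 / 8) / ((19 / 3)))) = 621760728068 / 373438065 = 1664.96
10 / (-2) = -5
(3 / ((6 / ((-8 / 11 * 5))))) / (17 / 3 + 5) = -15 / 88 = -0.17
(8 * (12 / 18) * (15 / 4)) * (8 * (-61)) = -9760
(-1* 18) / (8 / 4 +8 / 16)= -36 / 5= -7.20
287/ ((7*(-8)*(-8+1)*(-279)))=-41/ 15624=-0.00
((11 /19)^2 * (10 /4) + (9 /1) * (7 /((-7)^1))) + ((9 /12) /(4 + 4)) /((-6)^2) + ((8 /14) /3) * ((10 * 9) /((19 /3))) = -5291105 /970368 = -5.45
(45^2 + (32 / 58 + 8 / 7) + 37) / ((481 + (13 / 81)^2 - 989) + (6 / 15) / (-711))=-1085696893350 / 267242387489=-4.06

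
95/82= 1.16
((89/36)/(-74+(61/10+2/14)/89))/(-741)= 277235/6143256054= 0.00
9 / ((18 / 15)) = 15 / 2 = 7.50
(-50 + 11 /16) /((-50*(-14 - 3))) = -789 /13600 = -0.06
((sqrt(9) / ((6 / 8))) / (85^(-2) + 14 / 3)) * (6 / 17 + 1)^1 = 117300 / 101153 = 1.16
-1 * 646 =-646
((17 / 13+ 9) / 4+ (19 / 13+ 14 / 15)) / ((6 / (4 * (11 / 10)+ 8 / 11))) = 91133 / 21450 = 4.25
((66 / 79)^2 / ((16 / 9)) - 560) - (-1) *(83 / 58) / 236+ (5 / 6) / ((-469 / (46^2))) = -67713480139505 / 120195518856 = -563.36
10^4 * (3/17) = 30000/17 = 1764.71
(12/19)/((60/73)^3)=389017/342000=1.14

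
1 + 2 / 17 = 19 / 17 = 1.12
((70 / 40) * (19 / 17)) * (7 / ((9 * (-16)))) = -931 / 9792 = -0.10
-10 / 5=-2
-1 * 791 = -791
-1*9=-9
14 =14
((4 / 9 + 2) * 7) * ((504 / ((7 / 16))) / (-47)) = -19712 / 47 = -419.40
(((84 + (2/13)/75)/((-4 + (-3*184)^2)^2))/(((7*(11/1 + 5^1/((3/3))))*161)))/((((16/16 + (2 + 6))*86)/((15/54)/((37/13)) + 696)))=18984924551/420705913957665336000000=0.00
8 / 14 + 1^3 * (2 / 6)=19 / 21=0.90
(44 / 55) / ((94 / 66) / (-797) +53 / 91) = 2393391 / 1737095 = 1.38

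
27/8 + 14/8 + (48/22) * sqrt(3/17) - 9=-31/8 + 24 * sqrt(51)/187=-2.96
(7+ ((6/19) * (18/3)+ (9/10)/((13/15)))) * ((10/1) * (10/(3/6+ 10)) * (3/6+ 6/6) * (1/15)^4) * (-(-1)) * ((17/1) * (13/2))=11917/38475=0.31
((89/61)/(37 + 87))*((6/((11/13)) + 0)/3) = 1157/41602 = 0.03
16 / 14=8 / 7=1.14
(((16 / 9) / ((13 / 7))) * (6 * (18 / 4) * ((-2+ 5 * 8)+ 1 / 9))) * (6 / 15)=76832 / 195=394.01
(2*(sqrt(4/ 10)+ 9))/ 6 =sqrt(10)/ 15+ 3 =3.21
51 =51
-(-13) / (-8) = -13 / 8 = -1.62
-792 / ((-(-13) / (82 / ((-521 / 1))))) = 64944 / 6773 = 9.59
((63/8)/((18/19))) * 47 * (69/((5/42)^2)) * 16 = 760846716/25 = 30433868.64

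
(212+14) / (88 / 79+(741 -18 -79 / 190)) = 0.31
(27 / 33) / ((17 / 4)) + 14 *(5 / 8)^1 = 6689 / 748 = 8.94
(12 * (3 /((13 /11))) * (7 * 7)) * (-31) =-46271.08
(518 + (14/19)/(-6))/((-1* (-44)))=11.77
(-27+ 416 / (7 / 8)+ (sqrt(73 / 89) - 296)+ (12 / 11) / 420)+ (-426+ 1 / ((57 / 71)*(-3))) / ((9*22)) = sqrt(6497) / 89+ 178083413 / 1185030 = 151.18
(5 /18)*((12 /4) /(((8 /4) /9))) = 15 /4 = 3.75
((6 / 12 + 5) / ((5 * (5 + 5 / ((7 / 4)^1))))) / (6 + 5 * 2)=7 / 800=0.01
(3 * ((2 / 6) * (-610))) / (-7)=610 / 7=87.14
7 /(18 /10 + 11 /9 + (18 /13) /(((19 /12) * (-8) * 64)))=4979520 /2148673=2.32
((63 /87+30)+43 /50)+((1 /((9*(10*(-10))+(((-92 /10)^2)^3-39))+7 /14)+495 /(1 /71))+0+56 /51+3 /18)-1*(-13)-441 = 8102967993558899879 /233179949345775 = 34749.85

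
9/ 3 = 3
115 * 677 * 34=2647070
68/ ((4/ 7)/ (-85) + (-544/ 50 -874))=-0.08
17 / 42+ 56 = 2369 / 42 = 56.40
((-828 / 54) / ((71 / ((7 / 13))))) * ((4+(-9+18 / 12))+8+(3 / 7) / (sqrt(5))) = -483 / 923 -46 * sqrt(5) / 4615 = -0.55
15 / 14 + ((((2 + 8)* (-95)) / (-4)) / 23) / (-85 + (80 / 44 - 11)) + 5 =284115 / 47656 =5.96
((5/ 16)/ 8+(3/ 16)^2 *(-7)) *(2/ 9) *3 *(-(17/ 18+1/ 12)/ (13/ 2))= 1961/ 89856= 0.02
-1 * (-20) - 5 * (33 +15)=-220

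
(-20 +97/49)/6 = -883/294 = -3.00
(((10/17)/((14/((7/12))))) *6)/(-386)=-5/13124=-0.00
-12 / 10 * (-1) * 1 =6 / 5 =1.20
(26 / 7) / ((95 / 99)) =2574 / 665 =3.87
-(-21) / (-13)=-21 / 13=-1.62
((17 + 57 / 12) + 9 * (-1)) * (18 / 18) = 51 / 4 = 12.75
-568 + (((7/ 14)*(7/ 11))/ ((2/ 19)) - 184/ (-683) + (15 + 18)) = -15978885/ 30052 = -531.71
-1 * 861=-861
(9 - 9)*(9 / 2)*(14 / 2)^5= 0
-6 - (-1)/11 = -65/11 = -5.91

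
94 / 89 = 1.06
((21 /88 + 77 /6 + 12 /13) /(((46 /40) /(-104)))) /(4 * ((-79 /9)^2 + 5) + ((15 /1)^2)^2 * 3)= -25936740 /3119100127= -0.01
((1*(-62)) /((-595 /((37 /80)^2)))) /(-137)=-42439 /260848000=-0.00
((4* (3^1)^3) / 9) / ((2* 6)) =1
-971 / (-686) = 971 / 686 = 1.42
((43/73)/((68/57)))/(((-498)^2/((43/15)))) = 35131/6155459280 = 0.00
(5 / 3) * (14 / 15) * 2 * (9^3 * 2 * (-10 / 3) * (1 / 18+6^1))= -91560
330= 330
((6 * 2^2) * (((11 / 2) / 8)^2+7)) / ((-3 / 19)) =-36347 / 32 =-1135.84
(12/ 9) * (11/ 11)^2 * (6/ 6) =4/ 3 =1.33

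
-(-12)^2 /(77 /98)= -2016 /11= -183.27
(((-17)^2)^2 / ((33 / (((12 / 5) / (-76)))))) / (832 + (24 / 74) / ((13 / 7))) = -0.10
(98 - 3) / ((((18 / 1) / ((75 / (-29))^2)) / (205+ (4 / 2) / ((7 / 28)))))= 12646875 / 1682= 7518.95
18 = 18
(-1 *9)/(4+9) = -9/13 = -0.69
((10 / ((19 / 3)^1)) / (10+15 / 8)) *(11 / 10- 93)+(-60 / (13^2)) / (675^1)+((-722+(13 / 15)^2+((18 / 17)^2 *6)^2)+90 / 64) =-25197749088589763 / 36687835360800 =-686.81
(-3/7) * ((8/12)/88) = -0.00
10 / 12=5 / 6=0.83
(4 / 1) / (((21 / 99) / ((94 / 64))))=1551 / 56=27.70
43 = 43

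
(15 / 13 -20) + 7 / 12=-2849 / 156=-18.26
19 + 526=545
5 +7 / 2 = 17 / 2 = 8.50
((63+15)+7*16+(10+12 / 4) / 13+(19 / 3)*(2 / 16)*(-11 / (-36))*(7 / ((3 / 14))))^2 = 66448981729 / 1679616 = 39562.01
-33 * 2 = -66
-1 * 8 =-8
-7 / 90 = -0.08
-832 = -832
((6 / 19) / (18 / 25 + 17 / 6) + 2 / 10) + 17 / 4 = 919303 / 202540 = 4.54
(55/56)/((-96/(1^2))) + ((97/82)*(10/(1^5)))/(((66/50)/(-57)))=-1238520805/2424576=-510.82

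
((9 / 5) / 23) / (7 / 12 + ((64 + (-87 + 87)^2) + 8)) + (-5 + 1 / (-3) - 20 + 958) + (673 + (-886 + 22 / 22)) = 216557054 / 300495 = 720.67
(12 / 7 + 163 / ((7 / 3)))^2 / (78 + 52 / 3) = 753003 / 14014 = 53.73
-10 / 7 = -1.43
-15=-15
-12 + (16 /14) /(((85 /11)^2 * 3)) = -1819732 /151725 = -11.99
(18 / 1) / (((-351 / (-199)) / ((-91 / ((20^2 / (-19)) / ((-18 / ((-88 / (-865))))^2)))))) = 1380909.91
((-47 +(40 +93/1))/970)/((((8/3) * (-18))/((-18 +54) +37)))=-0.13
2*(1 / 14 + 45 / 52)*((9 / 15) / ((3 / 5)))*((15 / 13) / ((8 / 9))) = 46035 / 18928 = 2.43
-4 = -4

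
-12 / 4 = -3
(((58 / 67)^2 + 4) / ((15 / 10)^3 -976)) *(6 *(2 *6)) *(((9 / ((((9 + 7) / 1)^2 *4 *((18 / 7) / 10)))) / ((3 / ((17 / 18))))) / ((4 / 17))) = -26956475 / 1676587632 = -0.02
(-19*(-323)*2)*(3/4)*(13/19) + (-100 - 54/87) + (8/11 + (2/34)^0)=3955349/638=6199.61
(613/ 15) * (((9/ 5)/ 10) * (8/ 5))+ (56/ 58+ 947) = 17395199/ 18125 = 959.74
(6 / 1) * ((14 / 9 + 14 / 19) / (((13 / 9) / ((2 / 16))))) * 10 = 2940 / 247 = 11.90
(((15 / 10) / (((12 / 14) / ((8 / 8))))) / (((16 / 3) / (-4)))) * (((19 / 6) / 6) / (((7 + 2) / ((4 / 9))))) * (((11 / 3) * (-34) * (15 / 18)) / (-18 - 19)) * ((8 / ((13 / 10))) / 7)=-88825 / 1051947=-0.08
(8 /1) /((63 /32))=256 /63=4.06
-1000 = -1000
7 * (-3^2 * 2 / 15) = -42 / 5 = -8.40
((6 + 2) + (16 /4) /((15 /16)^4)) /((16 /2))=1.65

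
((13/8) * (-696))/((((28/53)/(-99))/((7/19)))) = 5934357/76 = 78083.64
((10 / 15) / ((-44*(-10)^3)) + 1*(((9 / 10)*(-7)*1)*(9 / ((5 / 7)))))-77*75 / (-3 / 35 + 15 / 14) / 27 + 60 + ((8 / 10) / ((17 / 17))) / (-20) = -3229815833 / 13662000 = -236.41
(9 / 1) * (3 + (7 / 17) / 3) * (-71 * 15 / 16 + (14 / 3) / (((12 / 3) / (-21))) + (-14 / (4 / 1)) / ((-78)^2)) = -22161110 / 8619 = -2571.19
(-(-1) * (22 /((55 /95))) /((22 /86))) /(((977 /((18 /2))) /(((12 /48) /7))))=7353 /150458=0.05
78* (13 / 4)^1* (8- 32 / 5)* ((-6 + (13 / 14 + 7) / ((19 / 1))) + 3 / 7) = -1390194 / 665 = -2090.52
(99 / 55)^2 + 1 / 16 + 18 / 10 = 2041 / 400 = 5.10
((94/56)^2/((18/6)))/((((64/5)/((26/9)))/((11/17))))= 1579435/11515392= 0.14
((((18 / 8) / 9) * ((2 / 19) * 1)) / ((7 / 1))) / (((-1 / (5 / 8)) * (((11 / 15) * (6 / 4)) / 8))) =-25 / 1463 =-0.02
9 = 9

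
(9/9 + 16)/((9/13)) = 221/9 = 24.56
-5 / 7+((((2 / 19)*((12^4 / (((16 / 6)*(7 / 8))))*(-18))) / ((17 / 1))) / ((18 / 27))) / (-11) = 3341467 / 24871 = 134.35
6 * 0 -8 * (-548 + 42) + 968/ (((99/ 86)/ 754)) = 5742704/ 9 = 638078.22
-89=-89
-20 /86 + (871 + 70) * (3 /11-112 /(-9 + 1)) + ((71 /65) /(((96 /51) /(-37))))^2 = 28427170069313 /2046387200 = 13891.39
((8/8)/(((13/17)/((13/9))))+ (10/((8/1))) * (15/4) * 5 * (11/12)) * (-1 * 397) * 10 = -26724055/288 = -92791.86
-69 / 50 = -1.38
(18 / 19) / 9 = 2 / 19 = 0.11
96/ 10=48/ 5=9.60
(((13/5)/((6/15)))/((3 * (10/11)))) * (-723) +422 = -26023/20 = -1301.15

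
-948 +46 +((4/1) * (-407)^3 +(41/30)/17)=-137535511699/510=-269677473.92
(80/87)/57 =80/4959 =0.02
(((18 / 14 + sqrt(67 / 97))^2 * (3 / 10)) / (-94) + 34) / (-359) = -7593623 / 80197369 + 27 * sqrt(6499) / 114567670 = -0.09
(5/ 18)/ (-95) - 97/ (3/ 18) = -199045/ 342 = -582.00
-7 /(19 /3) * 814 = -17094 /19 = -899.68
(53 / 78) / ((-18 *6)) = -53 / 8424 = -0.01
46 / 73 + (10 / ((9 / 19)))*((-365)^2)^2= 374699013195.07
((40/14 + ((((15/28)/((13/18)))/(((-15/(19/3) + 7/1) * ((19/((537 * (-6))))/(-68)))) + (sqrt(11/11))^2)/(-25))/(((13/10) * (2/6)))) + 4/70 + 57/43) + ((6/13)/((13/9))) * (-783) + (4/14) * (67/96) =-55908537617/134294160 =-416.31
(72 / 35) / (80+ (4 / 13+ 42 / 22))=3432 / 137165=0.03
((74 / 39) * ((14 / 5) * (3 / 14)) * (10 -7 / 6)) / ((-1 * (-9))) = 1961 / 1755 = 1.12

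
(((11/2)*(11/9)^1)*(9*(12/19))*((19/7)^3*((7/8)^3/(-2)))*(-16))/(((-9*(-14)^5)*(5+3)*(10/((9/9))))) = 43681/4130488320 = 0.00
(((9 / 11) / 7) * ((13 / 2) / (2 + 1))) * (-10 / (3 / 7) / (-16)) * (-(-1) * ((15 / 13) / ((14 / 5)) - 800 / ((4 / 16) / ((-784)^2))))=-1789878271625 / 2464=-726411636.21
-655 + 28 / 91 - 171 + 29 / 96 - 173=-1245991 / 1248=-998.39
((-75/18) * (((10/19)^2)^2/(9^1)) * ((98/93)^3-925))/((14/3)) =46443064562500/6603950341611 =7.03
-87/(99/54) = -522/11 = -47.45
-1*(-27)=27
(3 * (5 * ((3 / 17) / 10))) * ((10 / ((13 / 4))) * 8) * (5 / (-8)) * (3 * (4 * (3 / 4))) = -8100 / 221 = -36.65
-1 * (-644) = 644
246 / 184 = 123 / 92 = 1.34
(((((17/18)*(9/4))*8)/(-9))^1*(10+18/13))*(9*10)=-25160/13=-1935.38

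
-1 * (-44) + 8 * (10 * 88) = 7084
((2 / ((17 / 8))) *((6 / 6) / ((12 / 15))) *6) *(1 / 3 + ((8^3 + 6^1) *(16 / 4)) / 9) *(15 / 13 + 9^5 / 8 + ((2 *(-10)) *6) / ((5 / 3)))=2629263625 / 221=11897120.48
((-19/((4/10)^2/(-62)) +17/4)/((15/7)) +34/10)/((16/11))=2271203/960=2365.84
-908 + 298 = -610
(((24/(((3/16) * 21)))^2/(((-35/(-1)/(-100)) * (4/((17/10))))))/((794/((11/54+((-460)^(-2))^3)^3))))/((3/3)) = -0.00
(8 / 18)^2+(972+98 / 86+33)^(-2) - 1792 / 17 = -271182570530407 / 2577432379392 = -105.21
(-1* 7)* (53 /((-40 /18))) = 3339 /20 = 166.95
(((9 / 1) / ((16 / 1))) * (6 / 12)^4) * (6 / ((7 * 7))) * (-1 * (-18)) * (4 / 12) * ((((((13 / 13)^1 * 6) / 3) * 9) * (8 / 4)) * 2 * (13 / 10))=9477 / 3920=2.42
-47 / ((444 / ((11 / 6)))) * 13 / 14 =-6721 / 37296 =-0.18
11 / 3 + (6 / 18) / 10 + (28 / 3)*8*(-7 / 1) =-15569 / 30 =-518.97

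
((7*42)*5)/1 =1470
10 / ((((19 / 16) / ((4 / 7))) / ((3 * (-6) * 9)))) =-103680 / 133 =-779.55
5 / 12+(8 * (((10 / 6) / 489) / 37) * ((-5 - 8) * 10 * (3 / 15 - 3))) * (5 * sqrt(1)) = 381665 / 217116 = 1.76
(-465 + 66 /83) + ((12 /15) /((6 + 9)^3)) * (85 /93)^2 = -224935095727 /484560225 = -464.20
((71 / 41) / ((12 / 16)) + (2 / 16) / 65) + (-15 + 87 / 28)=-4290049 / 447720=-9.58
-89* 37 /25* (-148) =487364 /25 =19494.56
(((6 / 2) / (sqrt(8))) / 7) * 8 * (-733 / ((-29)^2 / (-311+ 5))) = 1345788 * sqrt(2) / 5887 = 323.29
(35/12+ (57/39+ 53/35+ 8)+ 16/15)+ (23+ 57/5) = 269501/5460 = 49.36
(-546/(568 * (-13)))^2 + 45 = 3629961/80656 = 45.01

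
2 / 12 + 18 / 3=37 / 6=6.17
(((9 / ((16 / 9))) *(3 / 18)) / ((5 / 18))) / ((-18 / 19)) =-513 / 160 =-3.21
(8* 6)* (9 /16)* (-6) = -162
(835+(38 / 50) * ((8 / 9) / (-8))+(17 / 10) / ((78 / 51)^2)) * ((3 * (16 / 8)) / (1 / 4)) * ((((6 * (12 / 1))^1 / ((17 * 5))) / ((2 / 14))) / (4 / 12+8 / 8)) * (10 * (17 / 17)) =64059004044 / 71825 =891876.14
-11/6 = -1.83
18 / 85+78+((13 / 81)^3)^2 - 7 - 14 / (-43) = 73846586116137484 / 1032279955838055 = 71.54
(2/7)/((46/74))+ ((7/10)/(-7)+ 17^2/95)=104059/30590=3.40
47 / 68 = 0.69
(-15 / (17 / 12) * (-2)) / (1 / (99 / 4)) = 8910 / 17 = 524.12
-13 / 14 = -0.93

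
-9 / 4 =-2.25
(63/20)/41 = 63/820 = 0.08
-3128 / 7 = -446.86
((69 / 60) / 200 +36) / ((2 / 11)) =1584253 / 8000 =198.03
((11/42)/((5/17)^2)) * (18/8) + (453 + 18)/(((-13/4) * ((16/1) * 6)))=48253/9100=5.30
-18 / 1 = -18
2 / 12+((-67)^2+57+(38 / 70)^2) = 33416491 / 7350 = 4546.46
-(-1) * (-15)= -15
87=87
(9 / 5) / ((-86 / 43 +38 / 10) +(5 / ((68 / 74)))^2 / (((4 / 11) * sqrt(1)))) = 41616 / 1923991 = 0.02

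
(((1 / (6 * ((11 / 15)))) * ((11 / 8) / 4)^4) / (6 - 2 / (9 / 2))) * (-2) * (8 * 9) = -107811 / 1310720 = -0.08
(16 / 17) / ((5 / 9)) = 144 / 85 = 1.69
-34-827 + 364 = -497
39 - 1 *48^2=-2265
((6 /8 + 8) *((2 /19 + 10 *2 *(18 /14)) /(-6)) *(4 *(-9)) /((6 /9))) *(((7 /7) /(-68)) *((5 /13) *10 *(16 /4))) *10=-1136250 /247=-4600.20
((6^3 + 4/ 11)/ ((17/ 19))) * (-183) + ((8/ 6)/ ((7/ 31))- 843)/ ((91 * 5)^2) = -2116288412869/ 47822775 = -44252.73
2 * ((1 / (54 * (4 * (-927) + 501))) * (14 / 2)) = -7 / 86589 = -0.00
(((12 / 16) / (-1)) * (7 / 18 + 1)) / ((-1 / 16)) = 50 / 3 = 16.67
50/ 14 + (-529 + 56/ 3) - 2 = -10684/ 21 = -508.76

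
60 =60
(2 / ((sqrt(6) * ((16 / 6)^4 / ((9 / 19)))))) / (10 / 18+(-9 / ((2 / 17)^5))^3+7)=-0.00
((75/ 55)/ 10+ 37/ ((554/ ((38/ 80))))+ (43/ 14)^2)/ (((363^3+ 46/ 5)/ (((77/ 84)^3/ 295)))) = 4625658059/ 8825316597516303360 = 0.00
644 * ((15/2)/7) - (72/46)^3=8348574/12167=686.17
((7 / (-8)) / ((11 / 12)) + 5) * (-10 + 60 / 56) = -36.12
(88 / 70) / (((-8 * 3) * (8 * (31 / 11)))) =-121 / 52080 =-0.00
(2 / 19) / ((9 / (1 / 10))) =1 / 855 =0.00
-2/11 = -0.18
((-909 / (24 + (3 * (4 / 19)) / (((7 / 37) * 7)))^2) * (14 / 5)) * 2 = -612800027 / 72124020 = -8.50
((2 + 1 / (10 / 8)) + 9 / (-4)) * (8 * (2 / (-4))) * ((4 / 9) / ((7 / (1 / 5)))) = -44 / 1575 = -0.03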